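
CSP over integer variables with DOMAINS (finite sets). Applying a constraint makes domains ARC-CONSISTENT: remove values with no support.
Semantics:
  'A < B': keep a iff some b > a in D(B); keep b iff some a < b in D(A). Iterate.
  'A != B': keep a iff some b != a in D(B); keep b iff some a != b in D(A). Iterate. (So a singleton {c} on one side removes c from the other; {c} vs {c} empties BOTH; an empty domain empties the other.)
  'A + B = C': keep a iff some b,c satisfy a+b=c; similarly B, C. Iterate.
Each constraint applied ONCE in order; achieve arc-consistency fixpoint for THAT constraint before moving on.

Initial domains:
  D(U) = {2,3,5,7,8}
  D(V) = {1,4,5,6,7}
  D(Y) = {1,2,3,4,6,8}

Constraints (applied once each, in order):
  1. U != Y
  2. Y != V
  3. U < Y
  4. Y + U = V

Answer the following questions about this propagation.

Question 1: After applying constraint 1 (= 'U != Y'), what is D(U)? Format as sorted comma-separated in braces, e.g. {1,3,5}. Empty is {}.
Constraint 1 (U != Y) on D(U)={2,3,5,7,8} D(Y)={1,2,3,4,6,8}: no change
So after constraint 1: D(U) = {2,3,5,7,8}

Answer: {2,3,5,7,8}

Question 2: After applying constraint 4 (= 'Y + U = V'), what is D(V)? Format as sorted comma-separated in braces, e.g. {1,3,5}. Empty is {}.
Answer: {5,6,7}

Derivation:
Constraint 1 (U != Y) on D(U)={2,3,5,7,8} D(Y)={1,2,3,4,6,8}: no change
Constraint 2 (Y != V) on D(Y)={1,2,3,4,6,8} D(V)={1,4,5,6,7}: no change
Constraint 3 (U < Y) on D(U)={2,3,5,7,8} D(Y)={1,2,3,4,6,8}: U {2,3,5,7,8}->{2,3,5,7}; Y {1,2,3,4,6,8}->{3,4,6,8}
Constraint 4 (Y + U = V) on D(Y)={3,4,6,8} D(U)={2,3,5,7} D(V)={1,4,5,6,7}: Y {3,4,6,8}->{3,4}; U {2,3,5,7}->{2,3}; V {1,4,5,6,7}->{5,6,7}
So after constraint 4: D(V) = {5,6,7}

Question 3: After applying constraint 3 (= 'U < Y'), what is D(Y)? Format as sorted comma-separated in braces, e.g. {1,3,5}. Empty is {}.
Constraint 1 (U != Y) on D(U)={2,3,5,7,8} D(Y)={1,2,3,4,6,8}: no change
Constraint 2 (Y != V) on D(Y)={1,2,3,4,6,8} D(V)={1,4,5,6,7}: no change
Constraint 3 (U < Y) on D(U)={2,3,5,7,8} D(Y)={1,2,3,4,6,8}: U {2,3,5,7,8}->{2,3,5,7}; Y {1,2,3,4,6,8}->{3,4,6,8}
So after constraint 3: D(Y) = {3,4,6,8}

Answer: {3,4,6,8}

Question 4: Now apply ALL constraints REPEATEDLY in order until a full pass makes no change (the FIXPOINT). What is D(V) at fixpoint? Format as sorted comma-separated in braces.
Answer: {5,6,7}

Derivation:
pass 0 (initial): D(V)={1,4,5,6,7}
pass 1: U {2,3,5,7,8}->{2,3}; V {1,4,5,6,7}->{5,6,7}; Y {1,2,3,4,6,8}->{3,4}
pass 2: no change
Fixpoint after 2 passes: D(V) = {5,6,7}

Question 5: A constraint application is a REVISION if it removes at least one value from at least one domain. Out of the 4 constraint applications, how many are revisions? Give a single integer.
Constraint 1 (U != Y) on D(U)={2,3,5,7,8} D(Y)={1,2,3,4,6,8}: no change => not a revision
Constraint 2 (Y != V) on D(Y)={1,2,3,4,6,8} D(V)={1,4,5,6,7}: no change => not a revision
Constraint 3 (U < Y) on D(U)={2,3,5,7,8} D(Y)={1,2,3,4,6,8}: U {2,3,5,7,8}->{2,3,5,7}; Y {1,2,3,4,6,8}->{3,4,6,8} => REVISION
Constraint 4 (Y + U = V) on D(Y)={3,4,6,8} D(U)={2,3,5,7} D(V)={1,4,5,6,7}: Y {3,4,6,8}->{3,4}; U {2,3,5,7}->{2,3}; V {1,4,5,6,7}->{5,6,7} => REVISION
Total revisions = 2

Answer: 2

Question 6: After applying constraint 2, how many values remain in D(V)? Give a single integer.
Answer: 5

Derivation:
Constraint 1 (U != Y) on D(U)={2,3,5,7,8} D(Y)={1,2,3,4,6,8}: no change
Constraint 2 (Y != V) on D(Y)={1,2,3,4,6,8} D(V)={1,4,5,6,7}: no change
So after constraint 2: D(V)={1,4,5,6,7}, size = 5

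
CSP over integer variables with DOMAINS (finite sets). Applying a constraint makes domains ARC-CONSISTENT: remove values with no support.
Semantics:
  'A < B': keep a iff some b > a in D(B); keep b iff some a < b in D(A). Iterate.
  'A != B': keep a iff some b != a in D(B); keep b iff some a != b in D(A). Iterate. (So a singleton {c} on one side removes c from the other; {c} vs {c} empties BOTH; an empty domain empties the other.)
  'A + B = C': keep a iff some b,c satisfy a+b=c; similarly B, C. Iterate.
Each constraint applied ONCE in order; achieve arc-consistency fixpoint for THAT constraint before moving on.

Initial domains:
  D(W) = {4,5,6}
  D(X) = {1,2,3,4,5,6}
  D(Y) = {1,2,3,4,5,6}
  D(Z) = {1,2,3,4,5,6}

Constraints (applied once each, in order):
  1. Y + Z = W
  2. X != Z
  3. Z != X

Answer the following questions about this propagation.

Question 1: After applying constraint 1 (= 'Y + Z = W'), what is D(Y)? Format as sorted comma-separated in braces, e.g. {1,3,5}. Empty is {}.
Answer: {1,2,3,4,5}

Derivation:
Constraint 1 (Y + Z = W) on D(Y)={1,2,3,4,5,6} D(Z)={1,2,3,4,5,6} D(W)={4,5,6}: Y {1,2,3,4,5,6}->{1,2,3,4,5}; Z {1,2,3,4,5,6}->{1,2,3,4,5}
So after constraint 1: D(Y) = {1,2,3,4,5}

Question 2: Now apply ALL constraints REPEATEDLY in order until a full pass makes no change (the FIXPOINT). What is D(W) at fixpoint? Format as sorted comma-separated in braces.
Answer: {4,5,6}

Derivation:
pass 0 (initial): D(W)={4,5,6}
pass 1: Y {1,2,3,4,5,6}->{1,2,3,4,5}; Z {1,2,3,4,5,6}->{1,2,3,4,5}
pass 2: no change
Fixpoint after 2 passes: D(W) = {4,5,6}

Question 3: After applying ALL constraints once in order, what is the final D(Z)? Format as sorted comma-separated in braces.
Constraint 1 (Y + Z = W) on D(Y)={1,2,3,4,5,6} D(Z)={1,2,3,4,5,6} D(W)={4,5,6}: Y {1,2,3,4,5,6}->{1,2,3,4,5}; Z {1,2,3,4,5,6}->{1,2,3,4,5}
Constraint 2 (X != Z) on D(X)={1,2,3,4,5,6} D(Z)={1,2,3,4,5}: no change
Constraint 3 (Z != X) on D(Z)={1,2,3,4,5} D(X)={1,2,3,4,5,6}: no change
So after all 3 constraints: D(Z) = {1,2,3,4,5}

Answer: {1,2,3,4,5}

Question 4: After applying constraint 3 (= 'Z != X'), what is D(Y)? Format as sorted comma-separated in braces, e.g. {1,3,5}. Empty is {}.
Answer: {1,2,3,4,5}

Derivation:
Constraint 1 (Y + Z = W) on D(Y)={1,2,3,4,5,6} D(Z)={1,2,3,4,5,6} D(W)={4,5,6}: Y {1,2,3,4,5,6}->{1,2,3,4,5}; Z {1,2,3,4,5,6}->{1,2,3,4,5}
Constraint 2 (X != Z) on D(X)={1,2,3,4,5,6} D(Z)={1,2,3,4,5}: no change
Constraint 3 (Z != X) on D(Z)={1,2,3,4,5} D(X)={1,2,3,4,5,6}: no change
So after constraint 3: D(Y) = {1,2,3,4,5}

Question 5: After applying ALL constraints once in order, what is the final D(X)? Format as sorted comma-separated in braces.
Answer: {1,2,3,4,5,6}

Derivation:
Constraint 1 (Y + Z = W) on D(Y)={1,2,3,4,5,6} D(Z)={1,2,3,4,5,6} D(W)={4,5,6}: Y {1,2,3,4,5,6}->{1,2,3,4,5}; Z {1,2,3,4,5,6}->{1,2,3,4,5}
Constraint 2 (X != Z) on D(X)={1,2,3,4,5,6} D(Z)={1,2,3,4,5}: no change
Constraint 3 (Z != X) on D(Z)={1,2,3,4,5} D(X)={1,2,3,4,5,6}: no change
So after all 3 constraints: D(X) = {1,2,3,4,5,6}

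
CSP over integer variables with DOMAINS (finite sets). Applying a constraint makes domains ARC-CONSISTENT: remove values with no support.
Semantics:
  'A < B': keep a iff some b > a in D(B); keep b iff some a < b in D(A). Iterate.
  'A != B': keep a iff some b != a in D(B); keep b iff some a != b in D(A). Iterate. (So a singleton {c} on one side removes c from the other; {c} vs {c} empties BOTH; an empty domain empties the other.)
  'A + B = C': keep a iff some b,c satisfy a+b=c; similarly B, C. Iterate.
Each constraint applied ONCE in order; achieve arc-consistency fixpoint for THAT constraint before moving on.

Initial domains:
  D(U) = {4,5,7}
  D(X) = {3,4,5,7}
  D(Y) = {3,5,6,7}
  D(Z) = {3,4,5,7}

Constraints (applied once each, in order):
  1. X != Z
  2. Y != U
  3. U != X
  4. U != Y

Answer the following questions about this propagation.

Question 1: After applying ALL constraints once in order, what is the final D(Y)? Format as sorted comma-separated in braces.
Constraint 1 (X != Z) on D(X)={3,4,5,7} D(Z)={3,4,5,7}: no change
Constraint 2 (Y != U) on D(Y)={3,5,6,7} D(U)={4,5,7}: no change
Constraint 3 (U != X) on D(U)={4,5,7} D(X)={3,4,5,7}: no change
Constraint 4 (U != Y) on D(U)={4,5,7} D(Y)={3,5,6,7}: no change
So after all 4 constraints: D(Y) = {3,5,6,7}

Answer: {3,5,6,7}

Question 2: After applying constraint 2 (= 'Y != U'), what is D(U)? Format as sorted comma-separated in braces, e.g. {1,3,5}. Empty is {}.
Constraint 1 (X != Z) on D(X)={3,4,5,7} D(Z)={3,4,5,7}: no change
Constraint 2 (Y != U) on D(Y)={3,5,6,7} D(U)={4,5,7}: no change
So after constraint 2: D(U) = {4,5,7}

Answer: {4,5,7}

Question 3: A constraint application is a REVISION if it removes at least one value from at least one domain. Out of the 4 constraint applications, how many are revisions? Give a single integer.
Answer: 0

Derivation:
Constraint 1 (X != Z) on D(X)={3,4,5,7} D(Z)={3,4,5,7}: no change => not a revision
Constraint 2 (Y != U) on D(Y)={3,5,6,7} D(U)={4,5,7}: no change => not a revision
Constraint 3 (U != X) on D(U)={4,5,7} D(X)={3,4,5,7}: no change => not a revision
Constraint 4 (U != Y) on D(U)={4,5,7} D(Y)={3,5,6,7}: no change => not a revision
Total revisions = 0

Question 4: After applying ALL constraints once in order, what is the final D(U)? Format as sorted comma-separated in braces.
Constraint 1 (X != Z) on D(X)={3,4,5,7} D(Z)={3,4,5,7}: no change
Constraint 2 (Y != U) on D(Y)={3,5,6,7} D(U)={4,5,7}: no change
Constraint 3 (U != X) on D(U)={4,5,7} D(X)={3,4,5,7}: no change
Constraint 4 (U != Y) on D(U)={4,5,7} D(Y)={3,5,6,7}: no change
So after all 4 constraints: D(U) = {4,5,7}

Answer: {4,5,7}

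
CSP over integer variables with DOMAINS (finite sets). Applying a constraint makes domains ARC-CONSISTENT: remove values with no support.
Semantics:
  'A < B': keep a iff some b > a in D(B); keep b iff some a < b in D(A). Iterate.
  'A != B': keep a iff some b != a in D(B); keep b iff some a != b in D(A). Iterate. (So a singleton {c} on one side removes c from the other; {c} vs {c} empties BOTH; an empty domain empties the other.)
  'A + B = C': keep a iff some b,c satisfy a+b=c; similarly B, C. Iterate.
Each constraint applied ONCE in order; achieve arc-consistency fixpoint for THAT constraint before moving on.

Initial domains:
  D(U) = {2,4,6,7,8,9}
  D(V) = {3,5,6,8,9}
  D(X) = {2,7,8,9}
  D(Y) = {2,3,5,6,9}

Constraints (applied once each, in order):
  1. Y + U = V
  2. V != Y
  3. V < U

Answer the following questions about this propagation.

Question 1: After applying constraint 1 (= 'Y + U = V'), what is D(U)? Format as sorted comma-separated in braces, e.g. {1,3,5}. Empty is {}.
Constraint 1 (Y + U = V) on D(Y)={2,3,5,6,9} D(U)={2,4,6,7,8,9} D(V)={3,5,6,8,9}: Y {2,3,5,6,9}->{2,3,5,6}; U {2,4,6,7,8,9}->{2,4,6,7}; V {3,5,6,8,9}->{5,6,8,9}
So after constraint 1: D(U) = {2,4,6,7}

Answer: {2,4,6,7}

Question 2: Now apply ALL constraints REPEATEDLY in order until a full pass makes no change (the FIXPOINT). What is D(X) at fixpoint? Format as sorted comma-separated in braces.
pass 0 (initial): D(X)={2,7,8,9}
pass 1: U {2,4,6,7,8,9}->{6,7}; V {3,5,6,8,9}->{5,6}; Y {2,3,5,6,9}->{2,3,5,6}
pass 2: U {6,7}->{}; V {5,6}->{}; Y {2,3,5,6}->{}
pass 3: no change
Fixpoint after 3 passes: D(X) = {2,7,8,9}

Answer: {2,7,8,9}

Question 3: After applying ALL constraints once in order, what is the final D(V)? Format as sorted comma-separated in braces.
Constraint 1 (Y + U = V) on D(Y)={2,3,5,6,9} D(U)={2,4,6,7,8,9} D(V)={3,5,6,8,9}: Y {2,3,5,6,9}->{2,3,5,6}; U {2,4,6,7,8,9}->{2,4,6,7}; V {3,5,6,8,9}->{5,6,8,9}
Constraint 2 (V != Y) on D(V)={5,6,8,9} D(Y)={2,3,5,6}: no change
Constraint 3 (V < U) on D(V)={5,6,8,9} D(U)={2,4,6,7}: V {5,6,8,9}->{5,6}; U {2,4,6,7}->{6,7}
So after all 3 constraints: D(V) = {5,6}

Answer: {5,6}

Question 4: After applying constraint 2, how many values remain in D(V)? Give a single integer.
Answer: 4

Derivation:
Constraint 1 (Y + U = V) on D(Y)={2,3,5,6,9} D(U)={2,4,6,7,8,9} D(V)={3,5,6,8,9}: Y {2,3,5,6,9}->{2,3,5,6}; U {2,4,6,7,8,9}->{2,4,6,7}; V {3,5,6,8,9}->{5,6,8,9}
Constraint 2 (V != Y) on D(V)={5,6,8,9} D(Y)={2,3,5,6}: no change
So after constraint 2: D(V)={5,6,8,9}, size = 4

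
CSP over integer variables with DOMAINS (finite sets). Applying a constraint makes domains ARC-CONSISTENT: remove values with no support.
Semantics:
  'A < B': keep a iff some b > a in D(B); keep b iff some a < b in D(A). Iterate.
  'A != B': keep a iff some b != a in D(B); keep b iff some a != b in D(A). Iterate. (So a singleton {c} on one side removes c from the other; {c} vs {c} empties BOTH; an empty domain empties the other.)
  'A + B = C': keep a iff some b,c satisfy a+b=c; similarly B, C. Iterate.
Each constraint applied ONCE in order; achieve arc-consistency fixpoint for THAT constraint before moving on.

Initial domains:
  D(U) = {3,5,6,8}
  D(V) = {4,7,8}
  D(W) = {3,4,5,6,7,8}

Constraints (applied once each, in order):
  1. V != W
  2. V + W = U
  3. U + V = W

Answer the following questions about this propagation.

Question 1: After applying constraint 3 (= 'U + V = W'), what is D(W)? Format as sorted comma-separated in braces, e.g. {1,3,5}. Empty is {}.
Answer: {}

Derivation:
Constraint 1 (V != W) on D(V)={4,7,8} D(W)={3,4,5,6,7,8}: no change
Constraint 2 (V + W = U) on D(V)={4,7,8} D(W)={3,4,5,6,7,8} D(U)={3,5,6,8}: V {4,7,8}->{4}; W {3,4,5,6,7,8}->{4}; U {3,5,6,8}->{8}
Constraint 3 (U + V = W) on D(U)={8} D(V)={4} D(W)={4}: U {8}->{}; V {4}->{}; W {4}->{}
So after constraint 3: D(W) = {}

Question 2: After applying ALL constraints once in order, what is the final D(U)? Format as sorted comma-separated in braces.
Answer: {}

Derivation:
Constraint 1 (V != W) on D(V)={4,7,8} D(W)={3,4,5,6,7,8}: no change
Constraint 2 (V + W = U) on D(V)={4,7,8} D(W)={3,4,5,6,7,8} D(U)={3,5,6,8}: V {4,7,8}->{4}; W {3,4,5,6,7,8}->{4}; U {3,5,6,8}->{8}
Constraint 3 (U + V = W) on D(U)={8} D(V)={4} D(W)={4}: U {8}->{}; V {4}->{}; W {4}->{}
So after all 3 constraints: D(U) = {}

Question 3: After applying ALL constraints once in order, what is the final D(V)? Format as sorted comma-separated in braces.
Constraint 1 (V != W) on D(V)={4,7,8} D(W)={3,4,5,6,7,8}: no change
Constraint 2 (V + W = U) on D(V)={4,7,8} D(W)={3,4,5,6,7,8} D(U)={3,5,6,8}: V {4,7,8}->{4}; W {3,4,5,6,7,8}->{4}; U {3,5,6,8}->{8}
Constraint 3 (U + V = W) on D(U)={8} D(V)={4} D(W)={4}: U {8}->{}; V {4}->{}; W {4}->{}
So after all 3 constraints: D(V) = {}

Answer: {}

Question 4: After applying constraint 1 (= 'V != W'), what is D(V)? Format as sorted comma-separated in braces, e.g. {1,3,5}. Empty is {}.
Answer: {4,7,8}

Derivation:
Constraint 1 (V != W) on D(V)={4,7,8} D(W)={3,4,5,6,7,8}: no change
So after constraint 1: D(V) = {4,7,8}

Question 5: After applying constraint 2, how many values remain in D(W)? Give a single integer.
Constraint 1 (V != W) on D(V)={4,7,8} D(W)={3,4,5,6,7,8}: no change
Constraint 2 (V + W = U) on D(V)={4,7,8} D(W)={3,4,5,6,7,8} D(U)={3,5,6,8}: V {4,7,8}->{4}; W {3,4,5,6,7,8}->{4}; U {3,5,6,8}->{8}
So after constraint 2: D(W)={4}, size = 1

Answer: 1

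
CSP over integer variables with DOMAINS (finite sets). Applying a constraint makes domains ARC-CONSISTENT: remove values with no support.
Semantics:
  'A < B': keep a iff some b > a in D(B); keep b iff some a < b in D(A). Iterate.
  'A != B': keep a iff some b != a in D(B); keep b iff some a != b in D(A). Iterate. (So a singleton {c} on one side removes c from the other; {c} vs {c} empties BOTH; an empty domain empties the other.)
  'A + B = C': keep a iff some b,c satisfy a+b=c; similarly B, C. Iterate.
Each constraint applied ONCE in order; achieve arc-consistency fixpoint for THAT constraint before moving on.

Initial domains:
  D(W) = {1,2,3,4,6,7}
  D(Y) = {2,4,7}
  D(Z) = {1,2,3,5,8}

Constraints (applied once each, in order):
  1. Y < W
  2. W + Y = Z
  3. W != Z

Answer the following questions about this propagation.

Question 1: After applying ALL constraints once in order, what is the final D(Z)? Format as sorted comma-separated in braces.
Constraint 1 (Y < W) on D(Y)={2,4,7} D(W)={1,2,3,4,6,7}: Y {2,4,7}->{2,4}; W {1,2,3,4,6,7}->{3,4,6,7}
Constraint 2 (W + Y = Z) on D(W)={3,4,6,7} D(Y)={2,4} D(Z)={1,2,3,5,8}: W {3,4,6,7}->{3,4,6}; Z {1,2,3,5,8}->{5,8}
Constraint 3 (W != Z) on D(W)={3,4,6} D(Z)={5,8}: no change
So after all 3 constraints: D(Z) = {5,8}

Answer: {5,8}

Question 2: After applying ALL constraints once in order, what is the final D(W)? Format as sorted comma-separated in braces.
Constraint 1 (Y < W) on D(Y)={2,4,7} D(W)={1,2,3,4,6,7}: Y {2,4,7}->{2,4}; W {1,2,3,4,6,7}->{3,4,6,7}
Constraint 2 (W + Y = Z) on D(W)={3,4,6,7} D(Y)={2,4} D(Z)={1,2,3,5,8}: W {3,4,6,7}->{3,4,6}; Z {1,2,3,5,8}->{5,8}
Constraint 3 (W != Z) on D(W)={3,4,6} D(Z)={5,8}: no change
So after all 3 constraints: D(W) = {3,4,6}

Answer: {3,4,6}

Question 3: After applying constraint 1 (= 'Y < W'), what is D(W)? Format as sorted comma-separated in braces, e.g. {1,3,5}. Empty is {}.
Answer: {3,4,6,7}

Derivation:
Constraint 1 (Y < W) on D(Y)={2,4,7} D(W)={1,2,3,4,6,7}: Y {2,4,7}->{2,4}; W {1,2,3,4,6,7}->{3,4,6,7}
So after constraint 1: D(W) = {3,4,6,7}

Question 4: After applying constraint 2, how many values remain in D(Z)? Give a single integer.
Answer: 2

Derivation:
Constraint 1 (Y < W) on D(Y)={2,4,7} D(W)={1,2,3,4,6,7}: Y {2,4,7}->{2,4}; W {1,2,3,4,6,7}->{3,4,6,7}
Constraint 2 (W + Y = Z) on D(W)={3,4,6,7} D(Y)={2,4} D(Z)={1,2,3,5,8}: W {3,4,6,7}->{3,4,6}; Z {1,2,3,5,8}->{5,8}
So after constraint 2: D(Z)={5,8}, size = 2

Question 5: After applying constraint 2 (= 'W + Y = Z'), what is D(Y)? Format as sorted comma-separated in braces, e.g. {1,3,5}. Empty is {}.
Answer: {2,4}

Derivation:
Constraint 1 (Y < W) on D(Y)={2,4,7} D(W)={1,2,3,4,6,7}: Y {2,4,7}->{2,4}; W {1,2,3,4,6,7}->{3,4,6,7}
Constraint 2 (W + Y = Z) on D(W)={3,4,6,7} D(Y)={2,4} D(Z)={1,2,3,5,8}: W {3,4,6,7}->{3,4,6}; Z {1,2,3,5,8}->{5,8}
So after constraint 2: D(Y) = {2,4}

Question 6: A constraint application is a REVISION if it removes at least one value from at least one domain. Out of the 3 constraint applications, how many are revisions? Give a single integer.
Answer: 2

Derivation:
Constraint 1 (Y < W) on D(Y)={2,4,7} D(W)={1,2,3,4,6,7}: Y {2,4,7}->{2,4}; W {1,2,3,4,6,7}->{3,4,6,7} => REVISION
Constraint 2 (W + Y = Z) on D(W)={3,4,6,7} D(Y)={2,4} D(Z)={1,2,3,5,8}: W {3,4,6,7}->{3,4,6}; Z {1,2,3,5,8}->{5,8} => REVISION
Constraint 3 (W != Z) on D(W)={3,4,6} D(Z)={5,8}: no change => not a revision
Total revisions = 2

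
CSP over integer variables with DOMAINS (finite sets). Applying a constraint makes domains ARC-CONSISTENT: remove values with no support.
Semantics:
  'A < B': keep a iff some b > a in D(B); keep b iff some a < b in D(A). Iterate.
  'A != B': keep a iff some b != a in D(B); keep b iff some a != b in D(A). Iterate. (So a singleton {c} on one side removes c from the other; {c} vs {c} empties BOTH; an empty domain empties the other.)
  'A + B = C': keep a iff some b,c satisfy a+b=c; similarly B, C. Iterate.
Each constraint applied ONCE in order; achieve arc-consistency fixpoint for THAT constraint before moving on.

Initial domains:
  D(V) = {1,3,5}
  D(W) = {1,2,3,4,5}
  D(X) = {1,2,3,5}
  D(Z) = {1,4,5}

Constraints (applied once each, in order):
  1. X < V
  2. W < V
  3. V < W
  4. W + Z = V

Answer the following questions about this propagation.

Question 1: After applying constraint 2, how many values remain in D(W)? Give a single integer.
Constraint 1 (X < V) on D(X)={1,2,3,5} D(V)={1,3,5}: X {1,2,3,5}->{1,2,3}; V {1,3,5}->{3,5}
Constraint 2 (W < V) on D(W)={1,2,3,4,5} D(V)={3,5}: W {1,2,3,4,5}->{1,2,3,4}
So after constraint 2: D(W)={1,2,3,4}, size = 4

Answer: 4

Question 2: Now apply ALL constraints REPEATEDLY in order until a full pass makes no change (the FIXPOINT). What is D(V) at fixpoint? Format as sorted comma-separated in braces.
Answer: {}

Derivation:
pass 0 (initial): D(V)={1,3,5}
pass 1: V {1,3,5}->{}; W {1,2,3,4,5}->{}; X {1,2,3,5}->{1,2,3}; Z {1,4,5}->{}
pass 2: X {1,2,3}->{}
pass 3: no change
Fixpoint after 3 passes: D(V) = {}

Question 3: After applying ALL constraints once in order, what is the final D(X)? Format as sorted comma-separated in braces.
Constraint 1 (X < V) on D(X)={1,2,3,5} D(V)={1,3,5}: X {1,2,3,5}->{1,2,3}; V {1,3,5}->{3,5}
Constraint 2 (W < V) on D(W)={1,2,3,4,5} D(V)={3,5}: W {1,2,3,4,5}->{1,2,3,4}
Constraint 3 (V < W) on D(V)={3,5} D(W)={1,2,3,4}: V {3,5}->{3}; W {1,2,3,4}->{4}
Constraint 4 (W + Z = V) on D(W)={4} D(Z)={1,4,5} D(V)={3}: W {4}->{}; Z {1,4,5}->{}; V {3}->{}
So after all 4 constraints: D(X) = {1,2,3}

Answer: {1,2,3}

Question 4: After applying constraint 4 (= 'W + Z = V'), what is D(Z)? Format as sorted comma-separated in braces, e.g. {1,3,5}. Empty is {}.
Answer: {}

Derivation:
Constraint 1 (X < V) on D(X)={1,2,3,5} D(V)={1,3,5}: X {1,2,3,5}->{1,2,3}; V {1,3,5}->{3,5}
Constraint 2 (W < V) on D(W)={1,2,3,4,5} D(V)={3,5}: W {1,2,3,4,5}->{1,2,3,4}
Constraint 3 (V < W) on D(V)={3,5} D(W)={1,2,3,4}: V {3,5}->{3}; W {1,2,3,4}->{4}
Constraint 4 (W + Z = V) on D(W)={4} D(Z)={1,4,5} D(V)={3}: W {4}->{}; Z {1,4,5}->{}; V {3}->{}
So after constraint 4: D(Z) = {}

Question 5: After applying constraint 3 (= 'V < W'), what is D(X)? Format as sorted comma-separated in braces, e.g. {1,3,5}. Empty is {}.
Constraint 1 (X < V) on D(X)={1,2,3,5} D(V)={1,3,5}: X {1,2,3,5}->{1,2,3}; V {1,3,5}->{3,5}
Constraint 2 (W < V) on D(W)={1,2,3,4,5} D(V)={3,5}: W {1,2,3,4,5}->{1,2,3,4}
Constraint 3 (V < W) on D(V)={3,5} D(W)={1,2,3,4}: V {3,5}->{3}; W {1,2,3,4}->{4}
So after constraint 3: D(X) = {1,2,3}

Answer: {1,2,3}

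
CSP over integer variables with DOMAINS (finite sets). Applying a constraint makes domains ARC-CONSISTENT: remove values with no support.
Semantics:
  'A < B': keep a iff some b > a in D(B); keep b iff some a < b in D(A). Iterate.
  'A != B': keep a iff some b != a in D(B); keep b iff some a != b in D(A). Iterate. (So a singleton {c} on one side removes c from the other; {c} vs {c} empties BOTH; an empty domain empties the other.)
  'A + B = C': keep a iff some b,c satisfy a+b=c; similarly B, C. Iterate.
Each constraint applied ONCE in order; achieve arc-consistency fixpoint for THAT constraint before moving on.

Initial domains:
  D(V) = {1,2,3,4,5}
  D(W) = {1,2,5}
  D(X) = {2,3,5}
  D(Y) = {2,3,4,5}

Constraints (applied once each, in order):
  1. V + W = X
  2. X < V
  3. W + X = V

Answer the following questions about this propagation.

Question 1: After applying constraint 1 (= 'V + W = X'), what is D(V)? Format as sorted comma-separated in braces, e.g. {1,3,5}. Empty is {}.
Constraint 1 (V + W = X) on D(V)={1,2,3,4,5} D(W)={1,2,5} D(X)={2,3,5}: V {1,2,3,4,5}->{1,2,3,4}; W {1,2,5}->{1,2}
So after constraint 1: D(V) = {1,2,3,4}

Answer: {1,2,3,4}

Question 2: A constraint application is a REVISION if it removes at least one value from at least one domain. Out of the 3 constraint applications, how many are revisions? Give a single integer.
Answer: 2

Derivation:
Constraint 1 (V + W = X) on D(V)={1,2,3,4,5} D(W)={1,2,5} D(X)={2,3,5}: V {1,2,3,4,5}->{1,2,3,4}; W {1,2,5}->{1,2} => REVISION
Constraint 2 (X < V) on D(X)={2,3,5} D(V)={1,2,3,4}: X {2,3,5}->{2,3}; V {1,2,3,4}->{3,4} => REVISION
Constraint 3 (W + X = V) on D(W)={1,2} D(X)={2,3} D(V)={3,4}: no change => not a revision
Total revisions = 2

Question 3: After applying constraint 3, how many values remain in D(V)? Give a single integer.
Answer: 2

Derivation:
Constraint 1 (V + W = X) on D(V)={1,2,3,4,5} D(W)={1,2,5} D(X)={2,3,5}: V {1,2,3,4,5}->{1,2,3,4}; W {1,2,5}->{1,2}
Constraint 2 (X < V) on D(X)={2,3,5} D(V)={1,2,3,4}: X {2,3,5}->{2,3}; V {1,2,3,4}->{3,4}
Constraint 3 (W + X = V) on D(W)={1,2} D(X)={2,3} D(V)={3,4}: no change
So after constraint 3: D(V)={3,4}, size = 2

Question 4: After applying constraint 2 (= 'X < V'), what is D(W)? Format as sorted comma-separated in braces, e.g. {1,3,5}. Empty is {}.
Constraint 1 (V + W = X) on D(V)={1,2,3,4,5} D(W)={1,2,5} D(X)={2,3,5}: V {1,2,3,4,5}->{1,2,3,4}; W {1,2,5}->{1,2}
Constraint 2 (X < V) on D(X)={2,3,5} D(V)={1,2,3,4}: X {2,3,5}->{2,3}; V {1,2,3,4}->{3,4}
So after constraint 2: D(W) = {1,2}

Answer: {1,2}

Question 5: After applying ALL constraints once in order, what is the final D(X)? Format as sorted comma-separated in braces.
Answer: {2,3}

Derivation:
Constraint 1 (V + W = X) on D(V)={1,2,3,4,5} D(W)={1,2,5} D(X)={2,3,5}: V {1,2,3,4,5}->{1,2,3,4}; W {1,2,5}->{1,2}
Constraint 2 (X < V) on D(X)={2,3,5} D(V)={1,2,3,4}: X {2,3,5}->{2,3}; V {1,2,3,4}->{3,4}
Constraint 3 (W + X = V) on D(W)={1,2} D(X)={2,3} D(V)={3,4}: no change
So after all 3 constraints: D(X) = {2,3}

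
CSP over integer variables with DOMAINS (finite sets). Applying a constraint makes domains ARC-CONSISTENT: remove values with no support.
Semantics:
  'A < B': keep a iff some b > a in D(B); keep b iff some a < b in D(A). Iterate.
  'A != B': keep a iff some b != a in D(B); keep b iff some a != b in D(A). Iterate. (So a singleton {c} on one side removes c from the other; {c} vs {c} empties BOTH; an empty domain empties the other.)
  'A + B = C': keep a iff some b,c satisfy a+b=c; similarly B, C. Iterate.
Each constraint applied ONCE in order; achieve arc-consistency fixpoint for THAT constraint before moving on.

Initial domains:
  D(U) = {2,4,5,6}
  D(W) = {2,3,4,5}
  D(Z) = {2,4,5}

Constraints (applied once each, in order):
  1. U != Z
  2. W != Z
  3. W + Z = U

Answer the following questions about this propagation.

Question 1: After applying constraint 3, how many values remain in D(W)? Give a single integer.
Answer: 3

Derivation:
Constraint 1 (U != Z) on D(U)={2,4,5,6} D(Z)={2,4,5}: no change
Constraint 2 (W != Z) on D(W)={2,3,4,5} D(Z)={2,4,5}: no change
Constraint 3 (W + Z = U) on D(W)={2,3,4,5} D(Z)={2,4,5} D(U)={2,4,5,6}: W {2,3,4,5}->{2,3,4}; Z {2,4,5}->{2,4}; U {2,4,5,6}->{4,5,6}
So after constraint 3: D(W)={2,3,4}, size = 3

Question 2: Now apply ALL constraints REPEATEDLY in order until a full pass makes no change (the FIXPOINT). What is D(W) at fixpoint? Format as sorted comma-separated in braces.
Answer: {2,3,4}

Derivation:
pass 0 (initial): D(W)={2,3,4,5}
pass 1: U {2,4,5,6}->{4,5,6}; W {2,3,4,5}->{2,3,4}; Z {2,4,5}->{2,4}
pass 2: no change
Fixpoint after 2 passes: D(W) = {2,3,4}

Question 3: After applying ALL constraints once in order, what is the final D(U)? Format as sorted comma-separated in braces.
Constraint 1 (U != Z) on D(U)={2,4,5,6} D(Z)={2,4,5}: no change
Constraint 2 (W != Z) on D(W)={2,3,4,5} D(Z)={2,4,5}: no change
Constraint 3 (W + Z = U) on D(W)={2,3,4,5} D(Z)={2,4,5} D(U)={2,4,5,6}: W {2,3,4,5}->{2,3,4}; Z {2,4,5}->{2,4}; U {2,4,5,6}->{4,5,6}
So after all 3 constraints: D(U) = {4,5,6}

Answer: {4,5,6}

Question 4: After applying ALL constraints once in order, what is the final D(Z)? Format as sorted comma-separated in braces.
Constraint 1 (U != Z) on D(U)={2,4,5,6} D(Z)={2,4,5}: no change
Constraint 2 (W != Z) on D(W)={2,3,4,5} D(Z)={2,4,5}: no change
Constraint 3 (W + Z = U) on D(W)={2,3,4,5} D(Z)={2,4,5} D(U)={2,4,5,6}: W {2,3,4,5}->{2,3,4}; Z {2,4,5}->{2,4}; U {2,4,5,6}->{4,5,6}
So after all 3 constraints: D(Z) = {2,4}

Answer: {2,4}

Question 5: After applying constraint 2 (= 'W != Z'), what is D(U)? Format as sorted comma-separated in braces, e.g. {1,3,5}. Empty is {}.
Constraint 1 (U != Z) on D(U)={2,4,5,6} D(Z)={2,4,5}: no change
Constraint 2 (W != Z) on D(W)={2,3,4,5} D(Z)={2,4,5}: no change
So after constraint 2: D(U) = {2,4,5,6}

Answer: {2,4,5,6}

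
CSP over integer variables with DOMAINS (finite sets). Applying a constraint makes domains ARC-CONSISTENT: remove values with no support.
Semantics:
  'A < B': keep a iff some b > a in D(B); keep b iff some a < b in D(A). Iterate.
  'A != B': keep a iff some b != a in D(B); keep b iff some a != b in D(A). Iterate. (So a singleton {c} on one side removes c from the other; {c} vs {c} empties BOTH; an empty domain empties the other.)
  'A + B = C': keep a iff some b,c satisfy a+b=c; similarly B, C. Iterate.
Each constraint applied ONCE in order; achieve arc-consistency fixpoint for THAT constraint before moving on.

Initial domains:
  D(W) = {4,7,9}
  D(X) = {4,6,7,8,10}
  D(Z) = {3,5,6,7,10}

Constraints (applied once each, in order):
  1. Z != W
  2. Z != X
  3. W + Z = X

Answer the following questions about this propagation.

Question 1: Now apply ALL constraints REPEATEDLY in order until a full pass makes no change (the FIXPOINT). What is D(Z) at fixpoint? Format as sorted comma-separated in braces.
Answer: {3,6}

Derivation:
pass 0 (initial): D(Z)={3,5,6,7,10}
pass 1: W {4,7,9}->{4,7}; X {4,6,7,8,10}->{7,10}; Z {3,5,6,7,10}->{3,6}
pass 2: no change
Fixpoint after 2 passes: D(Z) = {3,6}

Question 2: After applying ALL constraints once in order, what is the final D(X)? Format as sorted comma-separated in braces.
Answer: {7,10}

Derivation:
Constraint 1 (Z != W) on D(Z)={3,5,6,7,10} D(W)={4,7,9}: no change
Constraint 2 (Z != X) on D(Z)={3,5,6,7,10} D(X)={4,6,7,8,10}: no change
Constraint 3 (W + Z = X) on D(W)={4,7,9} D(Z)={3,5,6,7,10} D(X)={4,6,7,8,10}: W {4,7,9}->{4,7}; Z {3,5,6,7,10}->{3,6}; X {4,6,7,8,10}->{7,10}
So after all 3 constraints: D(X) = {7,10}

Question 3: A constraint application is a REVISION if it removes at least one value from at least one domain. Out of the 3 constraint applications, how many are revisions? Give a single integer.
Answer: 1

Derivation:
Constraint 1 (Z != W) on D(Z)={3,5,6,7,10} D(W)={4,7,9}: no change => not a revision
Constraint 2 (Z != X) on D(Z)={3,5,6,7,10} D(X)={4,6,7,8,10}: no change => not a revision
Constraint 3 (W + Z = X) on D(W)={4,7,9} D(Z)={3,5,6,7,10} D(X)={4,6,7,8,10}: W {4,7,9}->{4,7}; Z {3,5,6,7,10}->{3,6}; X {4,6,7,8,10}->{7,10} => REVISION
Total revisions = 1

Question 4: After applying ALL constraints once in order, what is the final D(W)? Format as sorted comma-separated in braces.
Constraint 1 (Z != W) on D(Z)={3,5,6,7,10} D(W)={4,7,9}: no change
Constraint 2 (Z != X) on D(Z)={3,5,6,7,10} D(X)={4,6,7,8,10}: no change
Constraint 3 (W + Z = X) on D(W)={4,7,9} D(Z)={3,5,6,7,10} D(X)={4,6,7,8,10}: W {4,7,9}->{4,7}; Z {3,5,6,7,10}->{3,6}; X {4,6,7,8,10}->{7,10}
So after all 3 constraints: D(W) = {4,7}

Answer: {4,7}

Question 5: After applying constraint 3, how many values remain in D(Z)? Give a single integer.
Answer: 2

Derivation:
Constraint 1 (Z != W) on D(Z)={3,5,6,7,10} D(W)={4,7,9}: no change
Constraint 2 (Z != X) on D(Z)={3,5,6,7,10} D(X)={4,6,7,8,10}: no change
Constraint 3 (W + Z = X) on D(W)={4,7,9} D(Z)={3,5,6,7,10} D(X)={4,6,7,8,10}: W {4,7,9}->{4,7}; Z {3,5,6,7,10}->{3,6}; X {4,6,7,8,10}->{7,10}
So after constraint 3: D(Z)={3,6}, size = 2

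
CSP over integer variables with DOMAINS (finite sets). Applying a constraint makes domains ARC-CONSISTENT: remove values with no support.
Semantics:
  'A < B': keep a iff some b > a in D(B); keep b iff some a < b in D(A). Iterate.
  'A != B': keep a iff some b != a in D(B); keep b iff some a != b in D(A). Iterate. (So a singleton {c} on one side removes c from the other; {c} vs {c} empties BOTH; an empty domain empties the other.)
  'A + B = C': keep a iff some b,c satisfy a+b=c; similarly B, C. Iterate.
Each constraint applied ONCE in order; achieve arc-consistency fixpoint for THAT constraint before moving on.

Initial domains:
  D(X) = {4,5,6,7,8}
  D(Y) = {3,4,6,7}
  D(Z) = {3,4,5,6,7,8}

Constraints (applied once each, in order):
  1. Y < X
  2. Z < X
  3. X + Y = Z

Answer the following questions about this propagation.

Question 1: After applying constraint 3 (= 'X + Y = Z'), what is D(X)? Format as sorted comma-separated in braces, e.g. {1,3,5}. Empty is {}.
Answer: {4}

Derivation:
Constraint 1 (Y < X) on D(Y)={3,4,6,7} D(X)={4,5,6,7,8}: no change
Constraint 2 (Z < X) on D(Z)={3,4,5,6,7,8} D(X)={4,5,6,7,8}: Z {3,4,5,6,7,8}->{3,4,5,6,7}
Constraint 3 (X + Y = Z) on D(X)={4,5,6,7,8} D(Y)={3,4,6,7} D(Z)={3,4,5,6,7}: X {4,5,6,7,8}->{4}; Y {3,4,6,7}->{3}; Z {3,4,5,6,7}->{7}
So after constraint 3: D(X) = {4}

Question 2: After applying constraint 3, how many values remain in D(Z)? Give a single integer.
Answer: 1

Derivation:
Constraint 1 (Y < X) on D(Y)={3,4,6,7} D(X)={4,5,6,7,8}: no change
Constraint 2 (Z < X) on D(Z)={3,4,5,6,7,8} D(X)={4,5,6,7,8}: Z {3,4,5,6,7,8}->{3,4,5,6,7}
Constraint 3 (X + Y = Z) on D(X)={4,5,6,7,8} D(Y)={3,4,6,7} D(Z)={3,4,5,6,7}: X {4,5,6,7,8}->{4}; Y {3,4,6,7}->{3}; Z {3,4,5,6,7}->{7}
So after constraint 3: D(Z)={7}, size = 1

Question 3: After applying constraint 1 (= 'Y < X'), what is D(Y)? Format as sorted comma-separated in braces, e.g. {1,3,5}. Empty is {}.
Answer: {3,4,6,7}

Derivation:
Constraint 1 (Y < X) on D(Y)={3,4,6,7} D(X)={4,5,6,7,8}: no change
So after constraint 1: D(Y) = {3,4,6,7}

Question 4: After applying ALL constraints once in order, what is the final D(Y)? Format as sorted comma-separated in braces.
Answer: {3}

Derivation:
Constraint 1 (Y < X) on D(Y)={3,4,6,7} D(X)={4,5,6,7,8}: no change
Constraint 2 (Z < X) on D(Z)={3,4,5,6,7,8} D(X)={4,5,6,7,8}: Z {3,4,5,6,7,8}->{3,4,5,6,7}
Constraint 3 (X + Y = Z) on D(X)={4,5,6,7,8} D(Y)={3,4,6,7} D(Z)={3,4,5,6,7}: X {4,5,6,7,8}->{4}; Y {3,4,6,7}->{3}; Z {3,4,5,6,7}->{7}
So after all 3 constraints: D(Y) = {3}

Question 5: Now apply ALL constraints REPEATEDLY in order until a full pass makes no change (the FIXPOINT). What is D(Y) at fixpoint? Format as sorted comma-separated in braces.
pass 0 (initial): D(Y)={3,4,6,7}
pass 1: X {4,5,6,7,8}->{4}; Y {3,4,6,7}->{3}; Z {3,4,5,6,7,8}->{7}
pass 2: X {4}->{}; Y {3}->{}; Z {7}->{}
pass 3: no change
Fixpoint after 3 passes: D(Y) = {}

Answer: {}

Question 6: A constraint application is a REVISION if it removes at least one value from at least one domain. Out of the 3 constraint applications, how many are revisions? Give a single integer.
Answer: 2

Derivation:
Constraint 1 (Y < X) on D(Y)={3,4,6,7} D(X)={4,5,6,7,8}: no change => not a revision
Constraint 2 (Z < X) on D(Z)={3,4,5,6,7,8} D(X)={4,5,6,7,8}: Z {3,4,5,6,7,8}->{3,4,5,6,7} => REVISION
Constraint 3 (X + Y = Z) on D(X)={4,5,6,7,8} D(Y)={3,4,6,7} D(Z)={3,4,5,6,7}: X {4,5,6,7,8}->{4}; Y {3,4,6,7}->{3}; Z {3,4,5,6,7}->{7} => REVISION
Total revisions = 2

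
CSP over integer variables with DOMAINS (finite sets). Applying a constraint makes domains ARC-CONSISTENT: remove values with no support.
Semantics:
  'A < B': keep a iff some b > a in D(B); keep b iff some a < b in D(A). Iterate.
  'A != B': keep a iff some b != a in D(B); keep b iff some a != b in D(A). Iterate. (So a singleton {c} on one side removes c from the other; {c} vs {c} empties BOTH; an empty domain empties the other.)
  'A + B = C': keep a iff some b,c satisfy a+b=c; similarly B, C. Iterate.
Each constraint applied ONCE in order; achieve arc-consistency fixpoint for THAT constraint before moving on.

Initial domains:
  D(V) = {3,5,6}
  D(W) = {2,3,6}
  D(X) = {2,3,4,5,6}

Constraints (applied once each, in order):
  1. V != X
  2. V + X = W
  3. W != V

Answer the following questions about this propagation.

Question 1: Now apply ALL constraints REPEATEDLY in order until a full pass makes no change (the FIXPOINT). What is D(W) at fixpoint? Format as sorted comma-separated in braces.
pass 0 (initial): D(W)={2,3,6}
pass 1: V {3,5,6}->{3}; W {2,3,6}->{6}; X {2,3,4,5,6}->{3}
pass 2: V {3}->{}; W {6}->{}; X {3}->{}
pass 3: no change
Fixpoint after 3 passes: D(W) = {}

Answer: {}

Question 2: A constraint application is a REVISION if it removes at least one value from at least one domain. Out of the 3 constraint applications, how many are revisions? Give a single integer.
Constraint 1 (V != X) on D(V)={3,5,6} D(X)={2,3,4,5,6}: no change => not a revision
Constraint 2 (V + X = W) on D(V)={3,5,6} D(X)={2,3,4,5,6} D(W)={2,3,6}: V {3,5,6}->{3}; X {2,3,4,5,6}->{3}; W {2,3,6}->{6} => REVISION
Constraint 3 (W != V) on D(W)={6} D(V)={3}: no change => not a revision
Total revisions = 1

Answer: 1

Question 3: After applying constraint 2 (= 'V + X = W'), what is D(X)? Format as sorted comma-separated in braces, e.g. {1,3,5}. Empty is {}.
Constraint 1 (V != X) on D(V)={3,5,6} D(X)={2,3,4,5,6}: no change
Constraint 2 (V + X = W) on D(V)={3,5,6} D(X)={2,3,4,5,6} D(W)={2,3,6}: V {3,5,6}->{3}; X {2,3,4,5,6}->{3}; W {2,3,6}->{6}
So after constraint 2: D(X) = {3}

Answer: {3}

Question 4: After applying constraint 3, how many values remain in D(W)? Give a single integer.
Answer: 1

Derivation:
Constraint 1 (V != X) on D(V)={3,5,6} D(X)={2,3,4,5,6}: no change
Constraint 2 (V + X = W) on D(V)={3,5,6} D(X)={2,3,4,5,6} D(W)={2,3,6}: V {3,5,6}->{3}; X {2,3,4,5,6}->{3}; W {2,3,6}->{6}
Constraint 3 (W != V) on D(W)={6} D(V)={3}: no change
So after constraint 3: D(W)={6}, size = 1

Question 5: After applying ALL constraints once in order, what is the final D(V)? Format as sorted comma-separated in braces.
Answer: {3}

Derivation:
Constraint 1 (V != X) on D(V)={3,5,6} D(X)={2,3,4,5,6}: no change
Constraint 2 (V + X = W) on D(V)={3,5,6} D(X)={2,3,4,5,6} D(W)={2,3,6}: V {3,5,6}->{3}; X {2,3,4,5,6}->{3}; W {2,3,6}->{6}
Constraint 3 (W != V) on D(W)={6} D(V)={3}: no change
So after all 3 constraints: D(V) = {3}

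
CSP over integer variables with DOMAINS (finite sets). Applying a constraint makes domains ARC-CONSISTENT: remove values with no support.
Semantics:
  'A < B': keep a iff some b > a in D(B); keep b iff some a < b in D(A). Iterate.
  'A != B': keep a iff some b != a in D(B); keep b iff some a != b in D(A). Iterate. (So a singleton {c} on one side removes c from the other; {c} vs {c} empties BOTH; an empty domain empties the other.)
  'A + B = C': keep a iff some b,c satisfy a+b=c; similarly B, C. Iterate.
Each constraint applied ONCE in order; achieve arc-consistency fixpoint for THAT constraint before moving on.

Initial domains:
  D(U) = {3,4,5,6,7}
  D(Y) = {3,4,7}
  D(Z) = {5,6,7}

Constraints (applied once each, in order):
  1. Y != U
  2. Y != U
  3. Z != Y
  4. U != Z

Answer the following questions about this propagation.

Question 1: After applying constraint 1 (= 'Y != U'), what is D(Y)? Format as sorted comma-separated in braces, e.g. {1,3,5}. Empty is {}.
Constraint 1 (Y != U) on D(Y)={3,4,7} D(U)={3,4,5,6,7}: no change
So after constraint 1: D(Y) = {3,4,7}

Answer: {3,4,7}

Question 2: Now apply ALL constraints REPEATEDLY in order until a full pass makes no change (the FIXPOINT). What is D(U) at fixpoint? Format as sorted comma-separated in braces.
Answer: {3,4,5,6,7}

Derivation:
pass 0 (initial): D(U)={3,4,5,6,7}
pass 1: no change
Fixpoint after 1 passes: D(U) = {3,4,5,6,7}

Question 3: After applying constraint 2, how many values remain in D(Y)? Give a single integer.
Answer: 3

Derivation:
Constraint 1 (Y != U) on D(Y)={3,4,7} D(U)={3,4,5,6,7}: no change
Constraint 2 (Y != U) on D(Y)={3,4,7} D(U)={3,4,5,6,7}: no change
So after constraint 2: D(Y)={3,4,7}, size = 3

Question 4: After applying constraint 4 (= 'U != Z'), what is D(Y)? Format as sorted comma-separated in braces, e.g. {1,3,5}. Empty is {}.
Answer: {3,4,7}

Derivation:
Constraint 1 (Y != U) on D(Y)={3,4,7} D(U)={3,4,5,6,7}: no change
Constraint 2 (Y != U) on D(Y)={3,4,7} D(U)={3,4,5,6,7}: no change
Constraint 3 (Z != Y) on D(Z)={5,6,7} D(Y)={3,4,7}: no change
Constraint 4 (U != Z) on D(U)={3,4,5,6,7} D(Z)={5,6,7}: no change
So after constraint 4: D(Y) = {3,4,7}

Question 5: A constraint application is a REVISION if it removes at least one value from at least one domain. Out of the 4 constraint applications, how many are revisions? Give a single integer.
Constraint 1 (Y != U) on D(Y)={3,4,7} D(U)={3,4,5,6,7}: no change => not a revision
Constraint 2 (Y != U) on D(Y)={3,4,7} D(U)={3,4,5,6,7}: no change => not a revision
Constraint 3 (Z != Y) on D(Z)={5,6,7} D(Y)={3,4,7}: no change => not a revision
Constraint 4 (U != Z) on D(U)={3,4,5,6,7} D(Z)={5,6,7}: no change => not a revision
Total revisions = 0

Answer: 0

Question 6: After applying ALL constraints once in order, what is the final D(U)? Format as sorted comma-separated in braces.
Answer: {3,4,5,6,7}

Derivation:
Constraint 1 (Y != U) on D(Y)={3,4,7} D(U)={3,4,5,6,7}: no change
Constraint 2 (Y != U) on D(Y)={3,4,7} D(U)={3,4,5,6,7}: no change
Constraint 3 (Z != Y) on D(Z)={5,6,7} D(Y)={3,4,7}: no change
Constraint 4 (U != Z) on D(U)={3,4,5,6,7} D(Z)={5,6,7}: no change
So after all 4 constraints: D(U) = {3,4,5,6,7}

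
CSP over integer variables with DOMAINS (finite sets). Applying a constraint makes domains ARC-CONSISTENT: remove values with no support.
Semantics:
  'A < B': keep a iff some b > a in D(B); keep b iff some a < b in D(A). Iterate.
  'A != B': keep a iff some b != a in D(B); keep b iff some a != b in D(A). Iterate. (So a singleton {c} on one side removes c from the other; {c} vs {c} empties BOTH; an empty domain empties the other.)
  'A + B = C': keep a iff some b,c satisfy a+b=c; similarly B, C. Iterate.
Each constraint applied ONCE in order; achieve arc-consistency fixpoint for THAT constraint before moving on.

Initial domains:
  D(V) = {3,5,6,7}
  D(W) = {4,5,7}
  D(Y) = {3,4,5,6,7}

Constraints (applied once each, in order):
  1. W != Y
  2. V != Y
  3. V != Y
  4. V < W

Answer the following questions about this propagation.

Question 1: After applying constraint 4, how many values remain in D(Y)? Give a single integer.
Answer: 5

Derivation:
Constraint 1 (W != Y) on D(W)={4,5,7} D(Y)={3,4,5,6,7}: no change
Constraint 2 (V != Y) on D(V)={3,5,6,7} D(Y)={3,4,5,6,7}: no change
Constraint 3 (V != Y) on D(V)={3,5,6,7} D(Y)={3,4,5,6,7}: no change
Constraint 4 (V < W) on D(V)={3,5,6,7} D(W)={4,5,7}: V {3,5,6,7}->{3,5,6}
So after constraint 4: D(Y)={3,4,5,6,7}, size = 5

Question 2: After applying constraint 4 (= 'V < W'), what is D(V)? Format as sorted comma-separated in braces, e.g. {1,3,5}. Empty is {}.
Constraint 1 (W != Y) on D(W)={4,5,7} D(Y)={3,4,5,6,7}: no change
Constraint 2 (V != Y) on D(V)={3,5,6,7} D(Y)={3,4,5,6,7}: no change
Constraint 3 (V != Y) on D(V)={3,5,6,7} D(Y)={3,4,5,6,7}: no change
Constraint 4 (V < W) on D(V)={3,5,6,7} D(W)={4,5,7}: V {3,5,6,7}->{3,5,6}
So after constraint 4: D(V) = {3,5,6}

Answer: {3,5,6}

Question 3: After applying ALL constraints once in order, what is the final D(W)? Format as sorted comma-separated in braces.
Answer: {4,5,7}

Derivation:
Constraint 1 (W != Y) on D(W)={4,5,7} D(Y)={3,4,5,6,7}: no change
Constraint 2 (V != Y) on D(V)={3,5,6,7} D(Y)={3,4,5,6,7}: no change
Constraint 3 (V != Y) on D(V)={3,5,6,7} D(Y)={3,4,5,6,7}: no change
Constraint 4 (V < W) on D(V)={3,5,6,7} D(W)={4,5,7}: V {3,5,6,7}->{3,5,6}
So after all 4 constraints: D(W) = {4,5,7}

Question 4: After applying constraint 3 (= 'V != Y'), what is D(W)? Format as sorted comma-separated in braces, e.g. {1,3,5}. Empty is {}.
Constraint 1 (W != Y) on D(W)={4,5,7} D(Y)={3,4,5,6,7}: no change
Constraint 2 (V != Y) on D(V)={3,5,6,7} D(Y)={3,4,5,6,7}: no change
Constraint 3 (V != Y) on D(V)={3,5,6,7} D(Y)={3,4,5,6,7}: no change
So after constraint 3: D(W) = {4,5,7}

Answer: {4,5,7}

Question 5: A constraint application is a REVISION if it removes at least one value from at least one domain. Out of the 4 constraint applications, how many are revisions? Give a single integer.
Answer: 1

Derivation:
Constraint 1 (W != Y) on D(W)={4,5,7} D(Y)={3,4,5,6,7}: no change => not a revision
Constraint 2 (V != Y) on D(V)={3,5,6,7} D(Y)={3,4,5,6,7}: no change => not a revision
Constraint 3 (V != Y) on D(V)={3,5,6,7} D(Y)={3,4,5,6,7}: no change => not a revision
Constraint 4 (V < W) on D(V)={3,5,6,7} D(W)={4,5,7}: V {3,5,6,7}->{3,5,6} => REVISION
Total revisions = 1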